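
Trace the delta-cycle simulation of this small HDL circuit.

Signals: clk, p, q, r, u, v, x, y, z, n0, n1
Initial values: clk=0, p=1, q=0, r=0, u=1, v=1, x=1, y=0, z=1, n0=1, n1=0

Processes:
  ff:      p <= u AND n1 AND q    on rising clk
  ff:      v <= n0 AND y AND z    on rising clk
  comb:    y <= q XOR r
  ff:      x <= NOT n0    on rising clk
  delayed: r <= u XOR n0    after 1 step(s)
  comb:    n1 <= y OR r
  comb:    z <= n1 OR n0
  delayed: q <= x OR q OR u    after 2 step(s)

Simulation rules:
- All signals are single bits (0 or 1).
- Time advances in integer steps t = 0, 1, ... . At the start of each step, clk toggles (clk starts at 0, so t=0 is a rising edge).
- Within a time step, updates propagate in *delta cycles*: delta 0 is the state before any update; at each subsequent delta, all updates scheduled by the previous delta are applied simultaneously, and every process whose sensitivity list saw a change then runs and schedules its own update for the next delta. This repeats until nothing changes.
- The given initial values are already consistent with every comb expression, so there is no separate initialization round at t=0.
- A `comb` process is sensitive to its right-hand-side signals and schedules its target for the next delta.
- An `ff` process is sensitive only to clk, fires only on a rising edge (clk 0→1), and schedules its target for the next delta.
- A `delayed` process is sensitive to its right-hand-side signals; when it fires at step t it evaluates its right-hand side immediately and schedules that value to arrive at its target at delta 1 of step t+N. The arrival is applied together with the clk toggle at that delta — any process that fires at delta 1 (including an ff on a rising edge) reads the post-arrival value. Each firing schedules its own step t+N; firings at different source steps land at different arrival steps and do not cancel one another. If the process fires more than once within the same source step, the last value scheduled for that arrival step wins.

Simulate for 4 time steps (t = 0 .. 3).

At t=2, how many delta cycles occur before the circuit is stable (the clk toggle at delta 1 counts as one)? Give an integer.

3

t0.Δ0 q=0 n1=0 v=1 z=1 p=1 n0=1 r=0 x=1 u=1 y=0 clk=0
t0.Δ1 q=0 n1=0 v=1 z=1 p=1 n0=1 r=0 x=1 u=1 y=0 clk=1
t0.Δ2 q=0 n1=0 v=0 z=1 p=0 n0=1 r=0 x=0 u=1 y=0 clk=1
t1.Δ0 q=0 n1=0 v=0 z=1 p=0 n0=1 r=0 x=0 u=1 y=0 clk=1
t1.Δ1 q=0 n1=0 v=0 z=1 p=0 n0=1 r=0 x=0 u=1 y=0 clk=0
t2.Δ0 q=0 n1=0 v=0 z=1 p=0 n0=1 r=0 x=0 u=1 y=0 clk=0
t2.Δ1 q=1 n1=0 v=0 z=1 p=0 n0=1 r=0 x=0 u=1 y=0 clk=1
t2.Δ2 q=1 n1=0 v=0 z=1 p=0 n0=1 r=0 x=0 u=1 y=1 clk=1
t2.Δ3 q=1 n1=1 v=0 z=1 p=0 n0=1 r=0 x=0 u=1 y=1 clk=1
t3.Δ0 q=1 n1=1 v=0 z=1 p=0 n0=1 r=0 x=0 u=1 y=1 clk=1
t3.Δ1 q=1 n1=1 v=0 z=1 p=0 n0=1 r=0 x=0 u=1 y=1 clk=0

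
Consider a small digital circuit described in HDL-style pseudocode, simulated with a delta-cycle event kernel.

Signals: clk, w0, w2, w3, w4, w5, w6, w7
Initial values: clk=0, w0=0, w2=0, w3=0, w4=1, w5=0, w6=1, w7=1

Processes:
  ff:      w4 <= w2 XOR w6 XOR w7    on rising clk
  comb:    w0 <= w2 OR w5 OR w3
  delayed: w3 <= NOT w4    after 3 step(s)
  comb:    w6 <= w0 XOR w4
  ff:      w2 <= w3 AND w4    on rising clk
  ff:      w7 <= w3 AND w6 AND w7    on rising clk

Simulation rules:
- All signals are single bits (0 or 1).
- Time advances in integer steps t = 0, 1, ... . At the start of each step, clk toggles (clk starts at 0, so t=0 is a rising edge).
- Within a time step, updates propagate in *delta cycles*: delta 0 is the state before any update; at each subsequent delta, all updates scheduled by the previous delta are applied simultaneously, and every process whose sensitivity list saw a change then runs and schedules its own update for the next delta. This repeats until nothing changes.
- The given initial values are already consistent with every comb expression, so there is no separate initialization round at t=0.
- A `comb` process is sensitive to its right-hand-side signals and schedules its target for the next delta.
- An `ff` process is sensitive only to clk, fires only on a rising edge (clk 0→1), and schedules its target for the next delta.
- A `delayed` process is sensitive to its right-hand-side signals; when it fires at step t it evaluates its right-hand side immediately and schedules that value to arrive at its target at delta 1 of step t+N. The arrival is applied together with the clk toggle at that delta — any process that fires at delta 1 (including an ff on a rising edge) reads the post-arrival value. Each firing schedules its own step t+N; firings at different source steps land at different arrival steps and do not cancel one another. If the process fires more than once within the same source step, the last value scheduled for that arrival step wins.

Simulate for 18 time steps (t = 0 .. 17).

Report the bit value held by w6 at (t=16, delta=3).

[bits: clk,w7,w2,w0,w5,w3,w6,w4]
t=0: Δ0=01000011 Δ1=11000011 Δ2=10000010 Δ3=10000000 | 3Δ
t=1: Δ0=10000000 Δ1=00000000 | 1Δ
t=2: Δ0=00000000 Δ1=10000000 | 1Δ
t=3: Δ0=10000000 Δ1=00000100 Δ2=00010100 Δ3=00010110 | 3Δ
t=4: Δ0=00010110 Δ1=10010110 Δ2=10010111 Δ3=10010101 | 3Δ
t=5: Δ0=10010101 Δ1=00010101 | 1Δ
t=6: Δ0=00010101 Δ1=10010101 Δ2=10110100 Δ3=10110110 | 3Δ
t=7: Δ0=10110110 Δ1=00110010 | 1Δ
t=8: Δ0=00110010 Δ1=10110010 Δ2=10010010 Δ3=10000010 Δ4=10000000 | 4Δ
t=9: Δ0=10000000 Δ1=00000100 Δ2=00010100 Δ3=00010110 | 3Δ
t=10: Δ0=00010110 Δ1=10010110 Δ2=10010111 Δ3=10010101 | 3Δ
t=11: Δ0=10010101 Δ1=00010101 | 1Δ
t=12: Δ0=00010101 Δ1=10010101 Δ2=10110100 Δ3=10110110 | 3Δ
t=13: Δ0=10110110 Δ1=00110010 | 1Δ
t=14: Δ0=00110010 Δ1=10110010 Δ2=10010010 Δ3=10000010 Δ4=10000000 | 4Δ
t=15: Δ0=10000000 Δ1=00000100 Δ2=00010100 Δ3=00010110 | 3Δ
t=16: Δ0=00010110 Δ1=10010110 Δ2=10010111 Δ3=10010101 | 3Δ
t=17: Δ0=10010101 Δ1=00010101 | 1Δ

0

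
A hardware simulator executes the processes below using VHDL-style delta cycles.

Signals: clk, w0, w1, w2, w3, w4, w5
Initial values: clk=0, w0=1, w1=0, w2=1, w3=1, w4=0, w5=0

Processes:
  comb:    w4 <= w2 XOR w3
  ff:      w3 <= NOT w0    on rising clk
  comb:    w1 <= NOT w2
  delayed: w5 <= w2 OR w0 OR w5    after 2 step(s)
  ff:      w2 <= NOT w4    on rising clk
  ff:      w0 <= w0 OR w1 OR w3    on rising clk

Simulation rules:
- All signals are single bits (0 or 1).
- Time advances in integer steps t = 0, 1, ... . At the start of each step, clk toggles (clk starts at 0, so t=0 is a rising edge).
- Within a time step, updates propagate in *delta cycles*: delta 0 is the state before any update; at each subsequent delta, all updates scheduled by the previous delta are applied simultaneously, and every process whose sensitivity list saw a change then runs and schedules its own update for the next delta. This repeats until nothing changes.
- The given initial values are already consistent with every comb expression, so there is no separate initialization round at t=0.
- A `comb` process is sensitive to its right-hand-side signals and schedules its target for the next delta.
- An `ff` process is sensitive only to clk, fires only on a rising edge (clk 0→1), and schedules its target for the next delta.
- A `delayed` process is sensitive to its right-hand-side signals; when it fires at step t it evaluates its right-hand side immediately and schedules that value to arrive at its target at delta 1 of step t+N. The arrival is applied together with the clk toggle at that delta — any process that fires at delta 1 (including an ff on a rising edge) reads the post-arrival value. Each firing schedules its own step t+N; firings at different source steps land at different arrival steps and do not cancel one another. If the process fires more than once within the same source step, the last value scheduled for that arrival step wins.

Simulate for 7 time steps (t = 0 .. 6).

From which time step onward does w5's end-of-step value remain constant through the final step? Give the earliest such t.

t0.Δ0 w2=1 w4=0 w1=0 w3=1 clk=0 w5=0 w0=1
t0.Δ1 w2=1 w4=0 w1=0 w3=1 clk=1 w5=0 w0=1
t0.Δ2 w2=1 w4=0 w1=0 w3=0 clk=1 w5=0 w0=1
t0.Δ3 w2=1 w4=1 w1=0 w3=0 clk=1 w5=0 w0=1
t1.Δ0 w2=1 w4=1 w1=0 w3=0 clk=1 w5=0 w0=1
t1.Δ1 w2=1 w4=1 w1=0 w3=0 clk=0 w5=0 w0=1
t2.Δ0 w2=1 w4=1 w1=0 w3=0 clk=0 w5=0 w0=1
t2.Δ1 w2=1 w4=1 w1=0 w3=0 clk=1 w5=0 w0=1
t2.Δ2 w2=0 w4=1 w1=0 w3=0 clk=1 w5=0 w0=1
t2.Δ3 w2=0 w4=0 w1=1 w3=0 clk=1 w5=0 w0=1
t3.Δ0 w2=0 w4=0 w1=1 w3=0 clk=1 w5=0 w0=1
t3.Δ1 w2=0 w4=0 w1=1 w3=0 clk=0 w5=0 w0=1
t4.Δ0 w2=0 w4=0 w1=1 w3=0 clk=0 w5=0 w0=1
t4.Δ1 w2=0 w4=0 w1=1 w3=0 clk=1 w5=1 w0=1
t4.Δ2 w2=1 w4=0 w1=1 w3=0 clk=1 w5=1 w0=1
t4.Δ3 w2=1 w4=1 w1=0 w3=0 clk=1 w5=1 w0=1
t5.Δ0 w2=1 w4=1 w1=0 w3=0 clk=1 w5=1 w0=1
t5.Δ1 w2=1 w4=1 w1=0 w3=0 clk=0 w5=1 w0=1
t6.Δ0 w2=1 w4=1 w1=0 w3=0 clk=0 w5=1 w0=1
t6.Δ1 w2=1 w4=1 w1=0 w3=0 clk=1 w5=1 w0=1
t6.Δ2 w2=0 w4=1 w1=0 w3=0 clk=1 w5=1 w0=1
t6.Δ3 w2=0 w4=0 w1=1 w3=0 clk=1 w5=1 w0=1

4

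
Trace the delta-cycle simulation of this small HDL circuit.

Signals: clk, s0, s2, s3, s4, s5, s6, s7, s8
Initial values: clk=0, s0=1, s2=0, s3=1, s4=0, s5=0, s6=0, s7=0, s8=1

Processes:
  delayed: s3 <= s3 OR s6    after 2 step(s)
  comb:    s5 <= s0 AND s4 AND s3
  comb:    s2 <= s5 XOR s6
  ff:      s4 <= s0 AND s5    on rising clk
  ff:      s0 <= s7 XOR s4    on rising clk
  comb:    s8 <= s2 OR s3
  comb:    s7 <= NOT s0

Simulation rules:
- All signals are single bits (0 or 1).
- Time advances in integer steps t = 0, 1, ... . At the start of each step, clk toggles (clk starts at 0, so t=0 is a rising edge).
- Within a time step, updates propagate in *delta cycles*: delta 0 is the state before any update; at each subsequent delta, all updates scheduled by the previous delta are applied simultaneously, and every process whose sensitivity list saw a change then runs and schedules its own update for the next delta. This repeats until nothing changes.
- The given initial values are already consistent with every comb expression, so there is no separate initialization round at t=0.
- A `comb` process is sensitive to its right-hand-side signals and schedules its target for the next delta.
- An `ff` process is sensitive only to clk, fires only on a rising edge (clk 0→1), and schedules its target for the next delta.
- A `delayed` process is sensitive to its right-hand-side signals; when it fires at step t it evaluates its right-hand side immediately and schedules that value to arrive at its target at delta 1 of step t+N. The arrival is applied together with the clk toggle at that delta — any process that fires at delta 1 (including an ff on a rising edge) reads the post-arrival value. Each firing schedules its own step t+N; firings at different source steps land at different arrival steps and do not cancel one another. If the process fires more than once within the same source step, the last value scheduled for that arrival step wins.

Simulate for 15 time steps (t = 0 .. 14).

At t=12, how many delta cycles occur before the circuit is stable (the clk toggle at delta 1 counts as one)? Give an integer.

t=0 Δ0: s5=0 s2=0 s3=1 s7=0 clk=0 s0=1 s8=1 s4=0 s6=0
  Δ1: clk:0→1
  Δ2: s0:1→0
  Δ3: s7:0→1
  (3Δ to stable)
t=1 Δ0: s5=0 s2=0 s3=1 s7=1 clk=1 s0=0 s8=1 s4=0 s6=0
  Δ1: clk:1→0
  (1Δ to stable)
t=2 Δ0: s5=0 s2=0 s3=1 s7=1 clk=0 s0=0 s8=1 s4=0 s6=0
  Δ1: clk:0→1
  Δ2: s0:0→1
  Δ3: s7:1→0
  (3Δ to stable)
t=3 Δ0: s5=0 s2=0 s3=1 s7=0 clk=1 s0=1 s8=1 s4=0 s6=0
  Δ1: clk:1→0
  (1Δ to stable)
t=4 Δ0: s5=0 s2=0 s3=1 s7=0 clk=0 s0=1 s8=1 s4=0 s6=0
  Δ1: clk:0→1
  Δ2: s0:1→0
  Δ3: s7:0→1
  (3Δ to stable)
t=5 Δ0: s5=0 s2=0 s3=1 s7=1 clk=1 s0=0 s8=1 s4=0 s6=0
  Δ1: clk:1→0
  (1Δ to stable)
t=6 Δ0: s5=0 s2=0 s3=1 s7=1 clk=0 s0=0 s8=1 s4=0 s6=0
  Δ1: clk:0→1
  Δ2: s0:0→1
  Δ3: s7:1→0
  (3Δ to stable)
t=7 Δ0: s5=0 s2=0 s3=1 s7=0 clk=1 s0=1 s8=1 s4=0 s6=0
  Δ1: clk:1→0
  (1Δ to stable)
t=8 Δ0: s5=0 s2=0 s3=1 s7=0 clk=0 s0=1 s8=1 s4=0 s6=0
  Δ1: clk:0→1
  Δ2: s0:1→0
  Δ3: s7:0→1
  (3Δ to stable)
t=9 Δ0: s5=0 s2=0 s3=1 s7=1 clk=1 s0=0 s8=1 s4=0 s6=0
  Δ1: clk:1→0
  (1Δ to stable)
t=10 Δ0: s5=0 s2=0 s3=1 s7=1 clk=0 s0=0 s8=1 s4=0 s6=0
  Δ1: clk:0→1
  Δ2: s0:0→1
  Δ3: s7:1→0
  (3Δ to stable)
t=11 Δ0: s5=0 s2=0 s3=1 s7=0 clk=1 s0=1 s8=1 s4=0 s6=0
  Δ1: clk:1→0
  (1Δ to stable)
t=12 Δ0: s5=0 s2=0 s3=1 s7=0 clk=0 s0=1 s8=1 s4=0 s6=0
  Δ1: clk:0→1
  Δ2: s0:1→0
  Δ3: s7:0→1
  (3Δ to stable)
t=13 Δ0: s5=0 s2=0 s3=1 s7=1 clk=1 s0=0 s8=1 s4=0 s6=0
  Δ1: clk:1→0
  (1Δ to stable)
t=14 Δ0: s5=0 s2=0 s3=1 s7=1 clk=0 s0=0 s8=1 s4=0 s6=0
  Δ1: clk:0→1
  Δ2: s0:0→1
  Δ3: s7:1→0
  (3Δ to stable)

3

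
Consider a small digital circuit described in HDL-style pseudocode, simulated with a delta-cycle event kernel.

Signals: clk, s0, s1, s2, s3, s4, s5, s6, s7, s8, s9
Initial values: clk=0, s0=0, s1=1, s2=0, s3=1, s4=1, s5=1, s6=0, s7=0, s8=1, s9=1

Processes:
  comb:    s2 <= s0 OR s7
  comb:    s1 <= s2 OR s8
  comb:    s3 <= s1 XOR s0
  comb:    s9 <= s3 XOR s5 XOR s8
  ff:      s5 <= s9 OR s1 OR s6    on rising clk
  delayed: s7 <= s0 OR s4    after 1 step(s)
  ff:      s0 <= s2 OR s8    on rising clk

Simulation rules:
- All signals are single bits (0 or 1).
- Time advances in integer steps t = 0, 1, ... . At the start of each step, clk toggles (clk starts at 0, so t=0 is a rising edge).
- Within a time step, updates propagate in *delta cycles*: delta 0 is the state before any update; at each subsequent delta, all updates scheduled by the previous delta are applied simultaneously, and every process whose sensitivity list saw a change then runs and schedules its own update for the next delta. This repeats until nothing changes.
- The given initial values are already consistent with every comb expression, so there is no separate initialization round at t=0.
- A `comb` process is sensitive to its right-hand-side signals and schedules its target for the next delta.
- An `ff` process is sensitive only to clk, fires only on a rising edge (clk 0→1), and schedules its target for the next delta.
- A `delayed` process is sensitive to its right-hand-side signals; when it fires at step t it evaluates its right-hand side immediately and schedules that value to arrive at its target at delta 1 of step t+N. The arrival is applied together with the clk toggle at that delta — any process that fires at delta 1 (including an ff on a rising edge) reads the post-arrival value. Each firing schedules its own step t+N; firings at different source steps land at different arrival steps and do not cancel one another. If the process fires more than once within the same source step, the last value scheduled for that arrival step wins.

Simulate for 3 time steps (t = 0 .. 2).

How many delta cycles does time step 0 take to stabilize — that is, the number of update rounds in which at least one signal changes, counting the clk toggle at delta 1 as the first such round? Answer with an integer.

t0.Δ0 s5=1 s7=0 s9=1 s8=1 s2=0 clk=0 s1=1 s4=1 s6=0 s3=1 s0=0
t0.Δ1 s5=1 s7=0 s9=1 s8=1 s2=0 clk=1 s1=1 s4=1 s6=0 s3=1 s0=0
t0.Δ2 s5=1 s7=0 s9=1 s8=1 s2=0 clk=1 s1=1 s4=1 s6=0 s3=1 s0=1
t0.Δ3 s5=1 s7=0 s9=1 s8=1 s2=1 clk=1 s1=1 s4=1 s6=0 s3=0 s0=1
t0.Δ4 s5=1 s7=0 s9=0 s8=1 s2=1 clk=1 s1=1 s4=1 s6=0 s3=0 s0=1
t1.Δ0 s5=1 s7=0 s9=0 s8=1 s2=1 clk=1 s1=1 s4=1 s6=0 s3=0 s0=1
t1.Δ1 s5=1 s7=1 s9=0 s8=1 s2=1 clk=0 s1=1 s4=1 s6=0 s3=0 s0=1
t2.Δ0 s5=1 s7=1 s9=0 s8=1 s2=1 clk=0 s1=1 s4=1 s6=0 s3=0 s0=1
t2.Δ1 s5=1 s7=1 s9=0 s8=1 s2=1 clk=1 s1=1 s4=1 s6=0 s3=0 s0=1

4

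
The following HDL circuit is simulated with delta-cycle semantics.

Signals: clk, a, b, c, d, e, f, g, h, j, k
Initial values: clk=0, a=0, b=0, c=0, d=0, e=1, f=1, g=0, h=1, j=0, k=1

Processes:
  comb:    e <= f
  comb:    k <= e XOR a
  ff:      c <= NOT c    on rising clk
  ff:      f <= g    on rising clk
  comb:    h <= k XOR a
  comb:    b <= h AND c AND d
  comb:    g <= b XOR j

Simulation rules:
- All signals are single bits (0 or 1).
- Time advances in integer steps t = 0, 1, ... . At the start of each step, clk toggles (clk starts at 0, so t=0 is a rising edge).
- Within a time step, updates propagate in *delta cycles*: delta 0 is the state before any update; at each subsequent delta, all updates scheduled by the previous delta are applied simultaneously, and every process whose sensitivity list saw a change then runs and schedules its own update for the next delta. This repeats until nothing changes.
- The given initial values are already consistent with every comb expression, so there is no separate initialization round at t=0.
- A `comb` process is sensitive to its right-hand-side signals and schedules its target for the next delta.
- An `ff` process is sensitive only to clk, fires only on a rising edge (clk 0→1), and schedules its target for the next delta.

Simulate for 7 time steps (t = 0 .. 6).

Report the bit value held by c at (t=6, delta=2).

[bits: clk,k,g,c,b,e,a,j,d,h,f]
t=0: Δ0=01000100011 Δ1=11000100011 Δ2=11010100010 Δ3=11010000010 Δ4=10010000010 Δ5=10010000000 | 5Δ
t=1: Δ0=10010000000 Δ1=00010000000 | 1Δ
t=2: Δ0=00010000000 Δ1=10010000000 Δ2=10000000000 | 2Δ
t=3: Δ0=10000000000 Δ1=00000000000 | 1Δ
t=4: Δ0=00000000000 Δ1=10000000000 Δ2=10010000000 | 2Δ
t=5: Δ0=10010000000 Δ1=00010000000 | 1Δ
t=6: Δ0=00010000000 Δ1=10010000000 Δ2=10000000000 | 2Δ

0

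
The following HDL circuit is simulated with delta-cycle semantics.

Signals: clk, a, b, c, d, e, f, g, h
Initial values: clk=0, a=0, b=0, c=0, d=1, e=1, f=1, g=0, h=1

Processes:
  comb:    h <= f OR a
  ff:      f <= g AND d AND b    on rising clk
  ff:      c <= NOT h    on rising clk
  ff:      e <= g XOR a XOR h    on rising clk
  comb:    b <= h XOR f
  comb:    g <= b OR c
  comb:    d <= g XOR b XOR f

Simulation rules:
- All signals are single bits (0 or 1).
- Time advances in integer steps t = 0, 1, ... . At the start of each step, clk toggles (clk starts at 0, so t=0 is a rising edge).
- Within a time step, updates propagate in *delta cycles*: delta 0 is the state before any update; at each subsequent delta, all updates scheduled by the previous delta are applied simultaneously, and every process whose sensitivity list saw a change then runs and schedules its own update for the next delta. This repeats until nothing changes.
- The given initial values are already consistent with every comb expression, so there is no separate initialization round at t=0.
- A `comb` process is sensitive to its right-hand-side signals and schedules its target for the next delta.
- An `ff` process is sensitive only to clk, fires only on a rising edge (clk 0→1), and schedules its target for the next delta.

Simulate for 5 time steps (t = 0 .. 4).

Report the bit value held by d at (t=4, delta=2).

[bits: c,a,h,f,g,d,clk,e,b]
t=0: Δ0=001101010 Δ1=001101110 Δ2=001001110 Δ3=000000111 Δ4=000011110 Δ5=000001110 Δ6=000000110 | 6Δ
t=1: Δ0=000000110 Δ1=000000010 | 1Δ
t=2: Δ0=000000010 Δ1=000000110 Δ2=100000100 Δ3=100010100 Δ4=100011100 | 4Δ
t=3: Δ0=100011100 Δ1=100011000 | 1Δ
t=4: Δ0=100011000 Δ1=100011100 Δ2=100011110 | 2Δ

1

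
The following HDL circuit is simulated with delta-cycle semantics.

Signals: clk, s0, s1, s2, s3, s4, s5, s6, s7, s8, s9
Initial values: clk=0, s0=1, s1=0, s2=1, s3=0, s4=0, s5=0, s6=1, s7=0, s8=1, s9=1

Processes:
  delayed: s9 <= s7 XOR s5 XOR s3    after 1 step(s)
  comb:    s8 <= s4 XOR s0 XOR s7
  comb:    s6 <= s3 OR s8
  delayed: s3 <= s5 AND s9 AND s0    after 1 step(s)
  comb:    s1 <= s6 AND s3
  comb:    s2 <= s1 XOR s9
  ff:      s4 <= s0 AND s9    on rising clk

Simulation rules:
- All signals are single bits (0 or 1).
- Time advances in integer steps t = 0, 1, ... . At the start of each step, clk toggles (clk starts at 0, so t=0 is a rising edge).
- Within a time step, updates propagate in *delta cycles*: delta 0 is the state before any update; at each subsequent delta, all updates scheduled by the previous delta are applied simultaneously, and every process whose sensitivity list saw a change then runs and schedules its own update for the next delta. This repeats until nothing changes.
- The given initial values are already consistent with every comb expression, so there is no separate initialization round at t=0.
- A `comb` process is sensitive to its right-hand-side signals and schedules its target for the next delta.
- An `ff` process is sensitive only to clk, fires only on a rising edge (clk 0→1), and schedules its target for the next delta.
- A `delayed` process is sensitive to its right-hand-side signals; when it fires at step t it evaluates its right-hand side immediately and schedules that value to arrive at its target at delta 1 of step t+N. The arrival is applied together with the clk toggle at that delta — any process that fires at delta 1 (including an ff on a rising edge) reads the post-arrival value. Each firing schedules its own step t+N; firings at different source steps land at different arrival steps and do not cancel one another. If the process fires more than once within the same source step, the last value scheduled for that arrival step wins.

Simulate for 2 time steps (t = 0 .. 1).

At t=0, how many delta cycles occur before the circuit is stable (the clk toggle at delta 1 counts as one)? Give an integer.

t0.Δ0 s6=1 s5=0 s9=1 s4=0 s0=1 s3=0 s7=0 s8=1 s2=1 s1=0 clk=0
t0.Δ1 s6=1 s5=0 s9=1 s4=0 s0=1 s3=0 s7=0 s8=1 s2=1 s1=0 clk=1
t0.Δ2 s6=1 s5=0 s9=1 s4=1 s0=1 s3=0 s7=0 s8=1 s2=1 s1=0 clk=1
t0.Δ3 s6=1 s5=0 s9=1 s4=1 s0=1 s3=0 s7=0 s8=0 s2=1 s1=0 clk=1
t0.Δ4 s6=0 s5=0 s9=1 s4=1 s0=1 s3=0 s7=0 s8=0 s2=1 s1=0 clk=1
t1.Δ0 s6=0 s5=0 s9=1 s4=1 s0=1 s3=0 s7=0 s8=0 s2=1 s1=0 clk=1
t1.Δ1 s6=0 s5=0 s9=1 s4=1 s0=1 s3=0 s7=0 s8=0 s2=1 s1=0 clk=0

4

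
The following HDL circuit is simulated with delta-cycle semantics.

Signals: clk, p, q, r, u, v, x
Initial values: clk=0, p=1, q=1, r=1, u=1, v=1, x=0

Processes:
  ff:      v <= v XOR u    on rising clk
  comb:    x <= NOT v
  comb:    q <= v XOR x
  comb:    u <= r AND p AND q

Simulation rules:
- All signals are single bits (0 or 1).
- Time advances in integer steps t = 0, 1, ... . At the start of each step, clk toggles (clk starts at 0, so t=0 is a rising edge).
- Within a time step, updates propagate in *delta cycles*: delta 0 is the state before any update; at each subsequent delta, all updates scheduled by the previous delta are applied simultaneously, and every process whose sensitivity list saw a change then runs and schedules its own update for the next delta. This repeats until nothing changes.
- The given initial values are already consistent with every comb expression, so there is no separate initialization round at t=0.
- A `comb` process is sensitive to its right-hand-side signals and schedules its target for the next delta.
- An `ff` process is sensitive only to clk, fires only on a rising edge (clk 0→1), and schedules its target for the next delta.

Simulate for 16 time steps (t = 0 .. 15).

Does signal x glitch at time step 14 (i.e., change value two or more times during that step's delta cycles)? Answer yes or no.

no

[bits: p,clk,v,r,q,x,u]
t=0: Δ0=1011101 Δ1=1111101 Δ2=1101101 Δ3=1101011 Δ4=1101110 Δ5=1101111 | 5Δ
t=1: Δ0=1101111 Δ1=1001111 | 1Δ
t=2: Δ0=1001111 Δ1=1101111 Δ2=1111111 Δ3=1111001 Δ4=1111100 Δ5=1111101 | 5Δ
t=3: Δ0=1111101 Δ1=1011101 | 1Δ
t=4: Δ0=1011101 Δ1=1111101 Δ2=1101101 Δ3=1101011 Δ4=1101110 Δ5=1101111 | 5Δ
t=5: Δ0=1101111 Δ1=1001111 | 1Δ
t=6: Δ0=1001111 Δ1=1101111 Δ2=1111111 Δ3=1111001 Δ4=1111100 Δ5=1111101 | 5Δ
t=7: Δ0=1111101 Δ1=1011101 | 1Δ
t=8: Δ0=1011101 Δ1=1111101 Δ2=1101101 Δ3=1101011 Δ4=1101110 Δ5=1101111 | 5Δ
t=9: Δ0=1101111 Δ1=1001111 | 1Δ
t=10: Δ0=1001111 Δ1=1101111 Δ2=1111111 Δ3=1111001 Δ4=1111100 Δ5=1111101 | 5Δ
t=11: Δ0=1111101 Δ1=1011101 | 1Δ
t=12: Δ0=1011101 Δ1=1111101 Δ2=1101101 Δ3=1101011 Δ4=1101110 Δ5=1101111 | 5Δ
t=13: Δ0=1101111 Δ1=1001111 | 1Δ
t=14: Δ0=1001111 Δ1=1101111 Δ2=1111111 Δ3=1111001 Δ4=1111100 Δ5=1111101 | 5Δ
t=15: Δ0=1111101 Δ1=1011101 | 1Δ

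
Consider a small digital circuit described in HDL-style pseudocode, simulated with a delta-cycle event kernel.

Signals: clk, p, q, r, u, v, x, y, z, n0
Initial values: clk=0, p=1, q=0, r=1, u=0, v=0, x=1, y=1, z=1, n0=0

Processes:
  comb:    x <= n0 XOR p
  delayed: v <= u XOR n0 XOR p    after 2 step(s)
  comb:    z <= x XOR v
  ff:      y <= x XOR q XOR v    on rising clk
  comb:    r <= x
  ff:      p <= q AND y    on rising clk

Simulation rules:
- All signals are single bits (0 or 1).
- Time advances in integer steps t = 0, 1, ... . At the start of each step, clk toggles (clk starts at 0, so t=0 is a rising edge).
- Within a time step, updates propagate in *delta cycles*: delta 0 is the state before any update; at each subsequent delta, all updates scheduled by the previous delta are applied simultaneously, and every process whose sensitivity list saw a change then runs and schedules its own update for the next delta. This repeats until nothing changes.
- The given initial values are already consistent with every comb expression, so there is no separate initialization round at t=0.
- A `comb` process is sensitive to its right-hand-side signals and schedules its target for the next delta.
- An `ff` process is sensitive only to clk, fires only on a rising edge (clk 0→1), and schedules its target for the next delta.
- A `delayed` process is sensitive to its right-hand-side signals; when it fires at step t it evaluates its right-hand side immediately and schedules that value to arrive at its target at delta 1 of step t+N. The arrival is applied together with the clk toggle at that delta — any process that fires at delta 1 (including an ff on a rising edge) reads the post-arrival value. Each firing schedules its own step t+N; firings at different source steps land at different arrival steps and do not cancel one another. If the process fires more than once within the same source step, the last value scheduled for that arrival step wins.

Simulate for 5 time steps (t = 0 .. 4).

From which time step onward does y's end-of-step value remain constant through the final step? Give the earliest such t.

2

[bits: clk,n0,z,r,v,y,x,u,q,p]
t=0: Δ0=0011011001 Δ1=1011011001 Δ2=1011011000 Δ3=1011010000 Δ4=1000010000 | 4Δ
t=1: Δ0=1000010000 Δ1=0000010000 | 1Δ
t=2: Δ0=0000010000 Δ1=1000010000 Δ2=1000000000 | 2Δ
t=3: Δ0=1000000000 Δ1=0000000000 | 1Δ
t=4: Δ0=0000000000 Δ1=1000000000 | 1Δ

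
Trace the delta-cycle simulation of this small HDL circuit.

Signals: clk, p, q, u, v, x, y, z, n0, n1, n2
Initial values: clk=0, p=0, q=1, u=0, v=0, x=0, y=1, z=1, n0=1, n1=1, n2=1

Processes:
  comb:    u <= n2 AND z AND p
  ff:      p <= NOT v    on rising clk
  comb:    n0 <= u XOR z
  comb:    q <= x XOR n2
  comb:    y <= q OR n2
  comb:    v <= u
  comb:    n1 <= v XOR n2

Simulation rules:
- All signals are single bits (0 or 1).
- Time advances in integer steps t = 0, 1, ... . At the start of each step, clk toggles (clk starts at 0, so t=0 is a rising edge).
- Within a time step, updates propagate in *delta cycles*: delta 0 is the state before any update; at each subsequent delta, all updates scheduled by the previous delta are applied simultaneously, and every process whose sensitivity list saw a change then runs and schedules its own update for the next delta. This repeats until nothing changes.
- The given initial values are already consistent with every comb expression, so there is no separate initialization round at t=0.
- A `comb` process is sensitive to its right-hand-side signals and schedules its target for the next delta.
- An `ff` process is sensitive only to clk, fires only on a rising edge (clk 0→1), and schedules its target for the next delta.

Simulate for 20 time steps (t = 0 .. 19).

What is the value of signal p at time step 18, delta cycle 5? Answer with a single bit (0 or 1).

[bits: u,x,n2,p,n0,y,q,z,clk,n1,v]
t=0: Δ0=00101111010 Δ1=00101111110 Δ2=00111111110 Δ3=10111111110 Δ4=10110111111 Δ5=10110111101 | 5Δ
t=1: Δ0=10110111101 Δ1=10110111001 | 1Δ
t=2: Δ0=10110111001 Δ1=10110111101 Δ2=10100111101 Δ3=00100111101 Δ4=00101111100 Δ5=00101111110 | 5Δ
t=3: Δ0=00101111110 Δ1=00101111010 | 1Δ
t=4: Δ0=00101111010 Δ1=00101111110 Δ2=00111111110 Δ3=10111111110 Δ4=10110111111 Δ5=10110111101 | 5Δ
t=5: Δ0=10110111101 Δ1=10110111001 | 1Δ
t=6: Δ0=10110111001 Δ1=10110111101 Δ2=10100111101 Δ3=00100111101 Δ4=00101111100 Δ5=00101111110 | 5Δ
t=7: Δ0=00101111110 Δ1=00101111010 | 1Δ
t=8: Δ0=00101111010 Δ1=00101111110 Δ2=00111111110 Δ3=10111111110 Δ4=10110111111 Δ5=10110111101 | 5Δ
t=9: Δ0=10110111101 Δ1=10110111001 | 1Δ
t=10: Δ0=10110111001 Δ1=10110111101 Δ2=10100111101 Δ3=00100111101 Δ4=00101111100 Δ5=00101111110 | 5Δ
t=11: Δ0=00101111110 Δ1=00101111010 | 1Δ
t=12: Δ0=00101111010 Δ1=00101111110 Δ2=00111111110 Δ3=10111111110 Δ4=10110111111 Δ5=10110111101 | 5Δ
t=13: Δ0=10110111101 Δ1=10110111001 | 1Δ
t=14: Δ0=10110111001 Δ1=10110111101 Δ2=10100111101 Δ3=00100111101 Δ4=00101111100 Δ5=00101111110 | 5Δ
t=15: Δ0=00101111110 Δ1=00101111010 | 1Δ
t=16: Δ0=00101111010 Δ1=00101111110 Δ2=00111111110 Δ3=10111111110 Δ4=10110111111 Δ5=10110111101 | 5Δ
t=17: Δ0=10110111101 Δ1=10110111001 | 1Δ
t=18: Δ0=10110111001 Δ1=10110111101 Δ2=10100111101 Δ3=00100111101 Δ4=00101111100 Δ5=00101111110 | 5Δ
t=19: Δ0=00101111110 Δ1=00101111010 | 1Δ

0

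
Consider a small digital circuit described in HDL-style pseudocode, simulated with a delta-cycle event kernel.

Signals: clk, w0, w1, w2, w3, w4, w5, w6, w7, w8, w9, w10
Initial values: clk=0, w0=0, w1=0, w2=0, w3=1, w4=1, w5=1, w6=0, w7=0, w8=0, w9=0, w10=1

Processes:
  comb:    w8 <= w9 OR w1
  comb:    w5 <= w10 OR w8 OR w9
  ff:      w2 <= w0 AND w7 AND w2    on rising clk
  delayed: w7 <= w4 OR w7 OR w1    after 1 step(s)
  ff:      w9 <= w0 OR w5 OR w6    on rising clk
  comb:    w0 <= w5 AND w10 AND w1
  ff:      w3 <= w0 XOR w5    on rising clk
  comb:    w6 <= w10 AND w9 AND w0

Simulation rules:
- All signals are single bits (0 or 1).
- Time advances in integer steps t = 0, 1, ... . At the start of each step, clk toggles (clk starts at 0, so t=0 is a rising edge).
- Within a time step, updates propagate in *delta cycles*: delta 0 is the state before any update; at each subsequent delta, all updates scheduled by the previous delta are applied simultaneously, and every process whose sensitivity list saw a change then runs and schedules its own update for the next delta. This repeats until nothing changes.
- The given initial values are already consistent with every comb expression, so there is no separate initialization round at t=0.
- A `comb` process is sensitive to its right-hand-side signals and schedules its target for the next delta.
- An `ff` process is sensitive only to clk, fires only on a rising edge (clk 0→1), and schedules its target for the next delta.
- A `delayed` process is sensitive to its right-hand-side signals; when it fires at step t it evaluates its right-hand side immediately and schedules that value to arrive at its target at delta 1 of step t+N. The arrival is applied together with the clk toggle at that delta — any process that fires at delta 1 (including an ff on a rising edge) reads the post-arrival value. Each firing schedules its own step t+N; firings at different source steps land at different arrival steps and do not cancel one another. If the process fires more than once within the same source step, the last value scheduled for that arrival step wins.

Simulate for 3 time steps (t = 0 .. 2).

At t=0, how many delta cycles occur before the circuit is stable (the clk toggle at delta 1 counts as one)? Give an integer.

3

[bits: w9,w10,w1,w6,w2,w3,clk,w5,w8,w0,w4,w7]
t=0: Δ0=010001010010 Δ1=010001110010 Δ2=110001110010 Δ3=110001111010 | 3Δ
t=1: Δ0=110001111010 Δ1=110001011010 | 1Δ
t=2: Δ0=110001011010 Δ1=110001111010 | 1Δ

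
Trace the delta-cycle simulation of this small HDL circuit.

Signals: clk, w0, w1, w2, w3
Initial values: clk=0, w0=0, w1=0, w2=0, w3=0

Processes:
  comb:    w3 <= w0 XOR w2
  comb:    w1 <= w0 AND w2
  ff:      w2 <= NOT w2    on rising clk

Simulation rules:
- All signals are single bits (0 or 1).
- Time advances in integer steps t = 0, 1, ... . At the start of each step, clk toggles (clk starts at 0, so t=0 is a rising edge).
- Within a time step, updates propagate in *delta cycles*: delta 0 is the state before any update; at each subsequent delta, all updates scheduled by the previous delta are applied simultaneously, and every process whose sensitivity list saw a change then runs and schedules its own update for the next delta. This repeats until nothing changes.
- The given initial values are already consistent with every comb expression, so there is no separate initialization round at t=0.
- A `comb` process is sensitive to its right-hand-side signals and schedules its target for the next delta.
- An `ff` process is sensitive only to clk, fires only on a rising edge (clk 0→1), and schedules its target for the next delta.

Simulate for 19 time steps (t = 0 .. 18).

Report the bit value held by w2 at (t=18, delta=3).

0

t=0 Δ0: w1=0 w3=0 w0=0 clk=0 w2=0
  Δ1: clk:0→1
  Δ2: w2:0→1
  Δ3: w3:0→1
  (3Δ to stable)
t=1 Δ0: w1=0 w3=1 w0=0 clk=1 w2=1
  Δ1: clk:1→0
  (1Δ to stable)
t=2 Δ0: w1=0 w3=1 w0=0 clk=0 w2=1
  Δ1: clk:0→1
  Δ2: w2:1→0
  Δ3: w3:1→0
  (3Δ to stable)
t=3 Δ0: w1=0 w3=0 w0=0 clk=1 w2=0
  Δ1: clk:1→0
  (1Δ to stable)
t=4 Δ0: w1=0 w3=0 w0=0 clk=0 w2=0
  Δ1: clk:0→1
  Δ2: w2:0→1
  Δ3: w3:0→1
  (3Δ to stable)
t=5 Δ0: w1=0 w3=1 w0=0 clk=1 w2=1
  Δ1: clk:1→0
  (1Δ to stable)
t=6 Δ0: w1=0 w3=1 w0=0 clk=0 w2=1
  Δ1: clk:0→1
  Δ2: w2:1→0
  Δ3: w3:1→0
  (3Δ to stable)
t=7 Δ0: w1=0 w3=0 w0=0 clk=1 w2=0
  Δ1: clk:1→0
  (1Δ to stable)
t=8 Δ0: w1=0 w3=0 w0=0 clk=0 w2=0
  Δ1: clk:0→1
  Δ2: w2:0→1
  Δ3: w3:0→1
  (3Δ to stable)
t=9 Δ0: w1=0 w3=1 w0=0 clk=1 w2=1
  Δ1: clk:1→0
  (1Δ to stable)
t=10 Δ0: w1=0 w3=1 w0=0 clk=0 w2=1
  Δ1: clk:0→1
  Δ2: w2:1→0
  Δ3: w3:1→0
  (3Δ to stable)
t=11 Δ0: w1=0 w3=0 w0=0 clk=1 w2=0
  Δ1: clk:1→0
  (1Δ to stable)
t=12 Δ0: w1=0 w3=0 w0=0 clk=0 w2=0
  Δ1: clk:0→1
  Δ2: w2:0→1
  Δ3: w3:0→1
  (3Δ to stable)
t=13 Δ0: w1=0 w3=1 w0=0 clk=1 w2=1
  Δ1: clk:1→0
  (1Δ to stable)
t=14 Δ0: w1=0 w3=1 w0=0 clk=0 w2=1
  Δ1: clk:0→1
  Δ2: w2:1→0
  Δ3: w3:1→0
  (3Δ to stable)
t=15 Δ0: w1=0 w3=0 w0=0 clk=1 w2=0
  Δ1: clk:1→0
  (1Δ to stable)
t=16 Δ0: w1=0 w3=0 w0=0 clk=0 w2=0
  Δ1: clk:0→1
  Δ2: w2:0→1
  Δ3: w3:0→1
  (3Δ to stable)
t=17 Δ0: w1=0 w3=1 w0=0 clk=1 w2=1
  Δ1: clk:1→0
  (1Δ to stable)
t=18 Δ0: w1=0 w3=1 w0=0 clk=0 w2=1
  Δ1: clk:0→1
  Δ2: w2:1→0
  Δ3: w3:1→0
  (3Δ to stable)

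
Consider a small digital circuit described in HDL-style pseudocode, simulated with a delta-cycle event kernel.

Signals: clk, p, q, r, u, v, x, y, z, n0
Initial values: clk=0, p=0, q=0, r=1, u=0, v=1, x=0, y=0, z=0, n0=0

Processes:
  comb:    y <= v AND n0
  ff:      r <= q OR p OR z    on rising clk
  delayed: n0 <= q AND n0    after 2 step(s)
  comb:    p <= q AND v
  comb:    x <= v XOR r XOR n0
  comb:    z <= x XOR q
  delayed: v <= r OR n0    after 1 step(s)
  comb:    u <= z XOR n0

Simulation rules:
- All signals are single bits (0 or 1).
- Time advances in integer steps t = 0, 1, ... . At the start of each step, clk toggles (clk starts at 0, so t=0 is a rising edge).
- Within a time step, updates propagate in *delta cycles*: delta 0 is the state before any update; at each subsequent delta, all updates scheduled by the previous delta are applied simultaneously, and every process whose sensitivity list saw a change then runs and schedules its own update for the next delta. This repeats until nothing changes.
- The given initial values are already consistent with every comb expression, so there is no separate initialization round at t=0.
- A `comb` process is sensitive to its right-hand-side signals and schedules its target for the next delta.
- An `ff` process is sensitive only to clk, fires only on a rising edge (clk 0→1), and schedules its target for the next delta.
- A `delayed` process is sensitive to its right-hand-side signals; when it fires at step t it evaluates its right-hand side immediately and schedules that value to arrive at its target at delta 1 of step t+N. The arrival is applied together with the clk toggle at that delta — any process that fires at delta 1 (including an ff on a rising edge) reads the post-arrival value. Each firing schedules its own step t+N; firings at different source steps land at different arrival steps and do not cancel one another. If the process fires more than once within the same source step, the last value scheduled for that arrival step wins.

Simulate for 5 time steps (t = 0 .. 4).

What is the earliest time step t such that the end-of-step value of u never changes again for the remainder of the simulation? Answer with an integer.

t0.Δ0 x=0 u=0 p=0 y=0 r=1 v=1 q=0 z=0 clk=0 n0=0
t0.Δ1 x=0 u=0 p=0 y=0 r=1 v=1 q=0 z=0 clk=1 n0=0
t0.Δ2 x=0 u=0 p=0 y=0 r=0 v=1 q=0 z=0 clk=1 n0=0
t0.Δ3 x=1 u=0 p=0 y=0 r=0 v=1 q=0 z=0 clk=1 n0=0
t0.Δ4 x=1 u=0 p=0 y=0 r=0 v=1 q=0 z=1 clk=1 n0=0
t0.Δ5 x=1 u=1 p=0 y=0 r=0 v=1 q=0 z=1 clk=1 n0=0
t1.Δ0 x=1 u=1 p=0 y=0 r=0 v=1 q=0 z=1 clk=1 n0=0
t1.Δ1 x=1 u=1 p=0 y=0 r=0 v=0 q=0 z=1 clk=0 n0=0
t1.Δ2 x=0 u=1 p=0 y=0 r=0 v=0 q=0 z=1 clk=0 n0=0
t1.Δ3 x=0 u=1 p=0 y=0 r=0 v=0 q=0 z=0 clk=0 n0=0
t1.Δ4 x=0 u=0 p=0 y=0 r=0 v=0 q=0 z=0 clk=0 n0=0
t2.Δ0 x=0 u=0 p=0 y=0 r=0 v=0 q=0 z=0 clk=0 n0=0
t2.Δ1 x=0 u=0 p=0 y=0 r=0 v=0 q=0 z=0 clk=1 n0=0
t3.Δ0 x=0 u=0 p=0 y=0 r=0 v=0 q=0 z=0 clk=1 n0=0
t3.Δ1 x=0 u=0 p=0 y=0 r=0 v=0 q=0 z=0 clk=0 n0=0
t4.Δ0 x=0 u=0 p=0 y=0 r=0 v=0 q=0 z=0 clk=0 n0=0
t4.Δ1 x=0 u=0 p=0 y=0 r=0 v=0 q=0 z=0 clk=1 n0=0

1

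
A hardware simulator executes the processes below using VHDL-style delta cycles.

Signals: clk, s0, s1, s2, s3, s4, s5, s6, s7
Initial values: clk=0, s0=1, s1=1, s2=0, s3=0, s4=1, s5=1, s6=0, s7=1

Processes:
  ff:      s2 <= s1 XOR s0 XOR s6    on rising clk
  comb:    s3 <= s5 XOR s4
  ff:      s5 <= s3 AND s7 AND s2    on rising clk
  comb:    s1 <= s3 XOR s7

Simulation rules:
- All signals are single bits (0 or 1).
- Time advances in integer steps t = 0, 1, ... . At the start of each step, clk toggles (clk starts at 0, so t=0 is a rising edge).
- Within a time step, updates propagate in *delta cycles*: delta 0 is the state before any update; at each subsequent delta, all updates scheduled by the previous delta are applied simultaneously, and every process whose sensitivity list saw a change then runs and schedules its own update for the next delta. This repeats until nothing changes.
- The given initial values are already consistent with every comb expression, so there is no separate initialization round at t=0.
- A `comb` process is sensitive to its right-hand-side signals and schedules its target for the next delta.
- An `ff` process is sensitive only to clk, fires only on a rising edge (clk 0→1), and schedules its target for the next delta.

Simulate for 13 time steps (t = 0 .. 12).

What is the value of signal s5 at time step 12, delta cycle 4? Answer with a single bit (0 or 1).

[bits: s2,s4,s5,s7,s0,s6,s1,clk,s3]
t=0: Δ0=011110100 Δ1=011110110 Δ2=010110110 Δ3=010110111 Δ4=010110011 | 4Δ
t=1: Δ0=010110011 Δ1=010110001 | 1Δ
t=2: Δ0=010110001 Δ1=010110011 Δ2=110110011 | 2Δ
t=3: Δ0=110110011 Δ1=110110001 | 1Δ
t=4: Δ0=110110001 Δ1=110110011 Δ2=111110011 Δ3=111110010 Δ4=111110110 | 4Δ
t=5: Δ0=111110110 Δ1=111110100 | 1Δ
t=6: Δ0=111110100 Δ1=111110110 Δ2=010110110 Δ3=010110111 Δ4=010110011 | 4Δ
t=7: Δ0=010110011 Δ1=010110001 | 1Δ
t=8: Δ0=010110001 Δ1=010110011 Δ2=110110011 | 2Δ
t=9: Δ0=110110011 Δ1=110110001 | 1Δ
t=10: Δ0=110110001 Δ1=110110011 Δ2=111110011 Δ3=111110010 Δ4=111110110 | 4Δ
t=11: Δ0=111110110 Δ1=111110100 | 1Δ
t=12: Δ0=111110100 Δ1=111110110 Δ2=010110110 Δ3=010110111 Δ4=010110011 | 4Δ

0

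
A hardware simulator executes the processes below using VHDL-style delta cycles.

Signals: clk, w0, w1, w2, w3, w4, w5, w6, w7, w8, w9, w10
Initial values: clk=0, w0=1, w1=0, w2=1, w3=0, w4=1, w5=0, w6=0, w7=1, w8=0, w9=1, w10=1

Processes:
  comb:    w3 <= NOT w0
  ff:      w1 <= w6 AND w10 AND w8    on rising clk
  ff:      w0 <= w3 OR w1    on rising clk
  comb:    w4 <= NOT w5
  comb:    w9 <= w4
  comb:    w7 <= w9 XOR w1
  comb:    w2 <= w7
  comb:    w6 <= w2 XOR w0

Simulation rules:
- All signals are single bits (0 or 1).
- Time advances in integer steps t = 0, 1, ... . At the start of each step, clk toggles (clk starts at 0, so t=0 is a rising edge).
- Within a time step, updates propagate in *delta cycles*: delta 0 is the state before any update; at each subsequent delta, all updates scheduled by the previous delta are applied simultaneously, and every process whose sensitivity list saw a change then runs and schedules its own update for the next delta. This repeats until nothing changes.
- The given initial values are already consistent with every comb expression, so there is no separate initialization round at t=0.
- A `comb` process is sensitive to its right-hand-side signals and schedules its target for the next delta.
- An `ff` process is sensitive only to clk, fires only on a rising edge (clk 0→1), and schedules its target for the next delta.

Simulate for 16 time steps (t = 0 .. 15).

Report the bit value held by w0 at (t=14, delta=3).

1

t0.Δ0 w9=1 w4=1 w6=0 w8=0 w0=1 w7=1 w3=0 w1=0 w2=1 w5=0 clk=0 w10=1
t0.Δ1 w9=1 w4=1 w6=0 w8=0 w0=1 w7=1 w3=0 w1=0 w2=1 w5=0 clk=1 w10=1
t0.Δ2 w9=1 w4=1 w6=0 w8=0 w0=0 w7=1 w3=0 w1=0 w2=1 w5=0 clk=1 w10=1
t0.Δ3 w9=1 w4=1 w6=1 w8=0 w0=0 w7=1 w3=1 w1=0 w2=1 w5=0 clk=1 w10=1
t1.Δ0 w9=1 w4=1 w6=1 w8=0 w0=0 w7=1 w3=1 w1=0 w2=1 w5=0 clk=1 w10=1
t1.Δ1 w9=1 w4=1 w6=1 w8=0 w0=0 w7=1 w3=1 w1=0 w2=1 w5=0 clk=0 w10=1
t2.Δ0 w9=1 w4=1 w6=1 w8=0 w0=0 w7=1 w3=1 w1=0 w2=1 w5=0 clk=0 w10=1
t2.Δ1 w9=1 w4=1 w6=1 w8=0 w0=0 w7=1 w3=1 w1=0 w2=1 w5=0 clk=1 w10=1
t2.Δ2 w9=1 w4=1 w6=1 w8=0 w0=1 w7=1 w3=1 w1=0 w2=1 w5=0 clk=1 w10=1
t2.Δ3 w9=1 w4=1 w6=0 w8=0 w0=1 w7=1 w3=0 w1=0 w2=1 w5=0 clk=1 w10=1
t3.Δ0 w9=1 w4=1 w6=0 w8=0 w0=1 w7=1 w3=0 w1=0 w2=1 w5=0 clk=1 w10=1
t3.Δ1 w9=1 w4=1 w6=0 w8=0 w0=1 w7=1 w3=0 w1=0 w2=1 w5=0 clk=0 w10=1
t4.Δ0 w9=1 w4=1 w6=0 w8=0 w0=1 w7=1 w3=0 w1=0 w2=1 w5=0 clk=0 w10=1
t4.Δ1 w9=1 w4=1 w6=0 w8=0 w0=1 w7=1 w3=0 w1=0 w2=1 w5=0 clk=1 w10=1
t4.Δ2 w9=1 w4=1 w6=0 w8=0 w0=0 w7=1 w3=0 w1=0 w2=1 w5=0 clk=1 w10=1
t4.Δ3 w9=1 w4=1 w6=1 w8=0 w0=0 w7=1 w3=1 w1=0 w2=1 w5=0 clk=1 w10=1
t5.Δ0 w9=1 w4=1 w6=1 w8=0 w0=0 w7=1 w3=1 w1=0 w2=1 w5=0 clk=1 w10=1
t5.Δ1 w9=1 w4=1 w6=1 w8=0 w0=0 w7=1 w3=1 w1=0 w2=1 w5=0 clk=0 w10=1
t6.Δ0 w9=1 w4=1 w6=1 w8=0 w0=0 w7=1 w3=1 w1=0 w2=1 w5=0 clk=0 w10=1
t6.Δ1 w9=1 w4=1 w6=1 w8=0 w0=0 w7=1 w3=1 w1=0 w2=1 w5=0 clk=1 w10=1
t6.Δ2 w9=1 w4=1 w6=1 w8=0 w0=1 w7=1 w3=1 w1=0 w2=1 w5=0 clk=1 w10=1
t6.Δ3 w9=1 w4=1 w6=0 w8=0 w0=1 w7=1 w3=0 w1=0 w2=1 w5=0 clk=1 w10=1
t7.Δ0 w9=1 w4=1 w6=0 w8=0 w0=1 w7=1 w3=0 w1=0 w2=1 w5=0 clk=1 w10=1
t7.Δ1 w9=1 w4=1 w6=0 w8=0 w0=1 w7=1 w3=0 w1=0 w2=1 w5=0 clk=0 w10=1
t8.Δ0 w9=1 w4=1 w6=0 w8=0 w0=1 w7=1 w3=0 w1=0 w2=1 w5=0 clk=0 w10=1
t8.Δ1 w9=1 w4=1 w6=0 w8=0 w0=1 w7=1 w3=0 w1=0 w2=1 w5=0 clk=1 w10=1
t8.Δ2 w9=1 w4=1 w6=0 w8=0 w0=0 w7=1 w3=0 w1=0 w2=1 w5=0 clk=1 w10=1
t8.Δ3 w9=1 w4=1 w6=1 w8=0 w0=0 w7=1 w3=1 w1=0 w2=1 w5=0 clk=1 w10=1
t9.Δ0 w9=1 w4=1 w6=1 w8=0 w0=0 w7=1 w3=1 w1=0 w2=1 w5=0 clk=1 w10=1
t9.Δ1 w9=1 w4=1 w6=1 w8=0 w0=0 w7=1 w3=1 w1=0 w2=1 w5=0 clk=0 w10=1
t10.Δ0 w9=1 w4=1 w6=1 w8=0 w0=0 w7=1 w3=1 w1=0 w2=1 w5=0 clk=0 w10=1
t10.Δ1 w9=1 w4=1 w6=1 w8=0 w0=0 w7=1 w3=1 w1=0 w2=1 w5=0 clk=1 w10=1
t10.Δ2 w9=1 w4=1 w6=1 w8=0 w0=1 w7=1 w3=1 w1=0 w2=1 w5=0 clk=1 w10=1
t10.Δ3 w9=1 w4=1 w6=0 w8=0 w0=1 w7=1 w3=0 w1=0 w2=1 w5=0 clk=1 w10=1
t11.Δ0 w9=1 w4=1 w6=0 w8=0 w0=1 w7=1 w3=0 w1=0 w2=1 w5=0 clk=1 w10=1
t11.Δ1 w9=1 w4=1 w6=0 w8=0 w0=1 w7=1 w3=0 w1=0 w2=1 w5=0 clk=0 w10=1
t12.Δ0 w9=1 w4=1 w6=0 w8=0 w0=1 w7=1 w3=0 w1=0 w2=1 w5=0 clk=0 w10=1
t12.Δ1 w9=1 w4=1 w6=0 w8=0 w0=1 w7=1 w3=0 w1=0 w2=1 w5=0 clk=1 w10=1
t12.Δ2 w9=1 w4=1 w6=0 w8=0 w0=0 w7=1 w3=0 w1=0 w2=1 w5=0 clk=1 w10=1
t12.Δ3 w9=1 w4=1 w6=1 w8=0 w0=0 w7=1 w3=1 w1=0 w2=1 w5=0 clk=1 w10=1
t13.Δ0 w9=1 w4=1 w6=1 w8=0 w0=0 w7=1 w3=1 w1=0 w2=1 w5=0 clk=1 w10=1
t13.Δ1 w9=1 w4=1 w6=1 w8=0 w0=0 w7=1 w3=1 w1=0 w2=1 w5=0 clk=0 w10=1
t14.Δ0 w9=1 w4=1 w6=1 w8=0 w0=0 w7=1 w3=1 w1=0 w2=1 w5=0 clk=0 w10=1
t14.Δ1 w9=1 w4=1 w6=1 w8=0 w0=0 w7=1 w3=1 w1=0 w2=1 w5=0 clk=1 w10=1
t14.Δ2 w9=1 w4=1 w6=1 w8=0 w0=1 w7=1 w3=1 w1=0 w2=1 w5=0 clk=1 w10=1
t14.Δ3 w9=1 w4=1 w6=0 w8=0 w0=1 w7=1 w3=0 w1=0 w2=1 w5=0 clk=1 w10=1
t15.Δ0 w9=1 w4=1 w6=0 w8=0 w0=1 w7=1 w3=0 w1=0 w2=1 w5=0 clk=1 w10=1
t15.Δ1 w9=1 w4=1 w6=0 w8=0 w0=1 w7=1 w3=0 w1=0 w2=1 w5=0 clk=0 w10=1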